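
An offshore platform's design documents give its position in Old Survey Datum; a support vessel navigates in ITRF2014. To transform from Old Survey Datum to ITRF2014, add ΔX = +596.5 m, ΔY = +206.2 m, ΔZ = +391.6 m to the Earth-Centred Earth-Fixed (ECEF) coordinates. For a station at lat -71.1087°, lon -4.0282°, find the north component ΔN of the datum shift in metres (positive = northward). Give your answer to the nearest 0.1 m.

The local north axis is (−sin φ cos λ, −sin φ sin λ, cos φ), giving ΔN = 562.975 − 13.705 + 126.790 = 676.06 m.

ΔN = 676.1 m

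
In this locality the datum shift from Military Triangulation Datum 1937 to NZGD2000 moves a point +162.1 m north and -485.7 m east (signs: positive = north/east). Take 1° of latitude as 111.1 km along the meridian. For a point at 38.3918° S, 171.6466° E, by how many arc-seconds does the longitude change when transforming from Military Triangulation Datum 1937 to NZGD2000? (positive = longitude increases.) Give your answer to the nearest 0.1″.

Δλ = -20.1″

At latitude -38.3918°, cos φ = 0.783782.
1° of longitude at this latitude = 111.1 × cos φ = 87.08 km, so Δλ = -485.7 / 87078.2 = -0.0055777° = -20.080″.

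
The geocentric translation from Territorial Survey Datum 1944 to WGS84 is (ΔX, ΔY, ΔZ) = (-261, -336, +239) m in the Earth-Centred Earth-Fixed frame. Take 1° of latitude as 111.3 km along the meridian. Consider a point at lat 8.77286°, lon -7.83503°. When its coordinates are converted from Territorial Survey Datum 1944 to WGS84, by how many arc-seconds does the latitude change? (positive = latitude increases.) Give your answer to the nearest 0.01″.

Δφ = 8.69″

sin φ = 0.152518, cos φ = 0.988301, sin λ = -0.136321, cos λ = 0.990665.
North component: ΔN = −sin φ cos λ·ΔX − sin φ sin λ·ΔY + cos φ·ΔZ = −(0.152518)(0.990665)(-261) − (0.152518)(-0.136321)(-336) + (0.988301)(239) = 268.65 m.
1° of latitude spans 111300 m, so Δφ = 268.65 / 111300 × 3600 = 8.690″.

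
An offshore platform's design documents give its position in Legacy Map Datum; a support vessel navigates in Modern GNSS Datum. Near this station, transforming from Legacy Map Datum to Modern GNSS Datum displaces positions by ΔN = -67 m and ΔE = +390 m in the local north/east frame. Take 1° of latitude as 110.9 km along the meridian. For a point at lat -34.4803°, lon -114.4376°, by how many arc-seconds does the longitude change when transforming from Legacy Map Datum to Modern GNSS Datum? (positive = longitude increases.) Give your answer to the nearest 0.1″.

At latitude -34.4803°, cos φ = 0.824321.
1° of longitude at this latitude = 110.9 × cos φ = 91.42 km, so Δλ = 390.0 / 91417.2 = 0.0042662° = 15.358″.

Δλ = 15.4″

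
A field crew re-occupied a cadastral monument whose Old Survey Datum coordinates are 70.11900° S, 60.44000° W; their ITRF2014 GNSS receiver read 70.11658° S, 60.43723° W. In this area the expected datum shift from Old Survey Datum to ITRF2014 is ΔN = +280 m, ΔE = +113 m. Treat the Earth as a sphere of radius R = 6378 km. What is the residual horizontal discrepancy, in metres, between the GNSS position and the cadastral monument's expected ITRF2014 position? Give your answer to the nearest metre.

Observed coordinate differences: Δφ = +0.00242°, Δλ = +0.00277°.
Converting to metres (1° lat = 111317 m, cos φ = 0.340068): observed ΔN = 269.4 m, observed ΔE = 104.9 m.
Subtracting the expected shift leaves a residual of 269.4 − (280) = -10.6 m north and 104.9 − (113) = -8.1 m east.
Residual distance = √((-10.6)² + (-8.1)²) = 13.4 m.

13 m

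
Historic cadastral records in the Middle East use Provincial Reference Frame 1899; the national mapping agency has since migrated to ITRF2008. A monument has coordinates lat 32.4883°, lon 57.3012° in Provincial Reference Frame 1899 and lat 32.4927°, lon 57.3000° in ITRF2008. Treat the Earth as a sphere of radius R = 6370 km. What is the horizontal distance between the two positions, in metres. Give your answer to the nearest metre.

Δφ = 32.4927° − 32.4883° = +0.0044°; Δλ = 57.3000° − 57.3012° = -0.0012°.
1° along a meridian = πR/180 = 111177 m.
ΔN = Δφ × 111177 = 489.2 m; ΔE = Δλ × 111177 × cos(32.4883°) = -0.0012 × 111177 × 0.843501 = -112.5 m.
Distance = √(ΔE² + ΔN²) = √((-112.5)² + 489.2²) = 502.0 m.

502 m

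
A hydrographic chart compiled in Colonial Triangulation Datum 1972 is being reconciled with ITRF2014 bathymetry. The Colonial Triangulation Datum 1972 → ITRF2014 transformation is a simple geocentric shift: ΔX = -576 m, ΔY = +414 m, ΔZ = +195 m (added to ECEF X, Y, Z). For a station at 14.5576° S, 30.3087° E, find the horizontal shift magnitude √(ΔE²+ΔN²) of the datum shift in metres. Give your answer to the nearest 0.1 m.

658.4 m

The local east axis at (φ, λ) is (−sin λ, cos λ, 0), so ΔE = −sin(30.3087°)·(-576) + cos(30.3087°)·414 = 648.10 m.
The local north axis is (−sin φ cos λ, −sin φ sin λ, cos φ), giving ΔN = -124.991 + 52.515 + 188.740 = 116.26 m.
Horizontal magnitude = √(ΔE² + ΔN²) = √(648.10² + 116.26²) = 658.44 m.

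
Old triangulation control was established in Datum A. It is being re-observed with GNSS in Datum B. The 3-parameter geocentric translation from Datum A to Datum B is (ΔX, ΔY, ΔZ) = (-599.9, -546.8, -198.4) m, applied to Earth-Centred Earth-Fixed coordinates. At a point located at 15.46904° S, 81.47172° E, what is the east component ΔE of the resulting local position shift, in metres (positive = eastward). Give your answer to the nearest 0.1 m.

ΔE = 512.2 m

At φ = -15.46904°, λ = 81.47172°: sin φ = -0.266718, cos φ = 0.963775, sin λ = 0.988943, cos λ = 0.148298.
ΔE = −sin λ·ΔX + cos λ·ΔY = −(0.988943)·(-599.9) + (0.148298)·(-546.8) = 512.18 m.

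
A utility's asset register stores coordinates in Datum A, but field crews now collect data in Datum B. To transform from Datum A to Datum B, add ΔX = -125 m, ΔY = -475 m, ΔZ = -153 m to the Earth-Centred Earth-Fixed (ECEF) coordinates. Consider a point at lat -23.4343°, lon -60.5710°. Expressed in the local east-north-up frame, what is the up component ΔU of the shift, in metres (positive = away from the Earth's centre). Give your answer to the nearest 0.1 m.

ΔU = 384.1 m

At φ = -23.4343°, λ = -60.5710°: sin φ = -0.397697, cos φ = 0.917517, sin λ = -0.870965, cos λ = 0.491345.
ΔU = cos φ cos λ·ΔX + cos φ sin λ·ΔY + sin φ·ΔZ = (0.917517)(0.491345)(-125) + (0.917517)(-0.870965)(-475) + (-0.397697)(-153) = 384.08 m.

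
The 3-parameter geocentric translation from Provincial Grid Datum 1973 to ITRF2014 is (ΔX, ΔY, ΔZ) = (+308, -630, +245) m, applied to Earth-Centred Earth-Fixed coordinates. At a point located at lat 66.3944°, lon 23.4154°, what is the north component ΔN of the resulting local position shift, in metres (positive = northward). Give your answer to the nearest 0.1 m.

ΔN = 68.5 m

The local north axis is (−sin φ cos λ, −sin φ sin λ, cos φ), giving ΔN = -258.986 + 229.409 + 98.107 = 68.53 m.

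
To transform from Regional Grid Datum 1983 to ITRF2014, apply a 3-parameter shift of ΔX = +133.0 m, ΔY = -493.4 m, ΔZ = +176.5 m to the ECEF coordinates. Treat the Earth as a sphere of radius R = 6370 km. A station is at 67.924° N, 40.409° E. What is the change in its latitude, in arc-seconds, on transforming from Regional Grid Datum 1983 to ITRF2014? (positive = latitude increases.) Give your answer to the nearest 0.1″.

Δφ = 8.7″

sin φ = 0.926686, cos φ = 0.375836, sin λ = 0.648240, cos λ = 0.761436.
North component: ΔN = −sin φ cos λ·ΔX − sin φ sin λ·ΔY + cos φ·ΔZ = −(0.926686)(0.761436)(133.0) − (0.926686)(0.648240)(-493.4) + (0.375836)(176.5) = 268.88 m.
1° of latitude spans πR/180 = 111177 m, so Δφ = 268.88 / 111177 × 3600 = 8.707″.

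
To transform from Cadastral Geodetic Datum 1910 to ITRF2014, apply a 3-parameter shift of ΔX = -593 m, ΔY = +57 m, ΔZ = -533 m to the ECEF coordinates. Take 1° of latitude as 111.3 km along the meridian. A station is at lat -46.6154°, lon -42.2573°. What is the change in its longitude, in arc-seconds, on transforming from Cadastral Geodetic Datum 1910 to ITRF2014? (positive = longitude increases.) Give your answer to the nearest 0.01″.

Δλ = -16.79″

sin φ = -0.726759, cos φ = 0.686892, sin λ = -0.672461, cos λ = 0.740132.
East component: ΔE = −sin λ·ΔX + cos λ·ΔY = −(-0.672461)(-593) + (0.740132)(57) = -356.58 m.
1° of latitude spans 111300 m; at latitude φ, 1° of longitude spans that × cos φ = 76451.1 m, so Δλ = -356.58 / 76451.1 × 3600 = -16.791″.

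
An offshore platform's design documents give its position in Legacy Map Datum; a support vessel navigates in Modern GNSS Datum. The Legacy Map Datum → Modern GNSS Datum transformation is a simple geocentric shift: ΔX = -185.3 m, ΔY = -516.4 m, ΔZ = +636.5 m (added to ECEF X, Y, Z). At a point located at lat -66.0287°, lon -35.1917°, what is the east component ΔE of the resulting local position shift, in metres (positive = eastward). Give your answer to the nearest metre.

At φ = -66.0287°, λ = -35.1917°: sin φ = -0.913749, cos φ = 0.406279, sin λ = -0.576314, cos λ = 0.817228.
ΔE = −sin λ·ΔX + cos λ·ΔY = −(-0.576314)·(-185.3) + (0.817228)·(-516.4) = -528.81 m.

ΔE = -529 m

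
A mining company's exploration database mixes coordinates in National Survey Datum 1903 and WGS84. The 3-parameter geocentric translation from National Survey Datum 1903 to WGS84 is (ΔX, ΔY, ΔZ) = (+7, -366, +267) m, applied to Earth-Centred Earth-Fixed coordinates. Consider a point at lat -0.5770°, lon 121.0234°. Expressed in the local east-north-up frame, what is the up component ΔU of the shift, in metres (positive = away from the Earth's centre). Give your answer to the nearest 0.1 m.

ΔU = -319.9 m

At φ = -0.5770°, λ = 121.0234°: sin φ = -0.010070, cos φ = 0.999949, sin λ = 0.856957, cos λ = -0.515388.
ΔU = cos φ cos λ·ΔX + cos φ sin λ·ΔY + sin φ·ΔZ = (0.999949)(-0.515388)(7) + (0.999949)(0.856957)(-366) + (-0.010070)(267) = -319.93 m.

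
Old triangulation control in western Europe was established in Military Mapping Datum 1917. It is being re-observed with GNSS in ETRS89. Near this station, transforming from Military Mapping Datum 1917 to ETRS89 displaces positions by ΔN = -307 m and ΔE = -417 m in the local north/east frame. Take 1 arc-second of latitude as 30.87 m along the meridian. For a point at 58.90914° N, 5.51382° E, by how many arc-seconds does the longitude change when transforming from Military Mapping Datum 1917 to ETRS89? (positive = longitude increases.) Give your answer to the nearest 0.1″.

At latitude 58.90914°, cos φ = 0.516397.
1″ of longitude at this latitude = 30.87 × cos φ = 15.9412 m, so Δλ = -417.0 / 15.9412 = -26.159″.

Δλ = -26.2″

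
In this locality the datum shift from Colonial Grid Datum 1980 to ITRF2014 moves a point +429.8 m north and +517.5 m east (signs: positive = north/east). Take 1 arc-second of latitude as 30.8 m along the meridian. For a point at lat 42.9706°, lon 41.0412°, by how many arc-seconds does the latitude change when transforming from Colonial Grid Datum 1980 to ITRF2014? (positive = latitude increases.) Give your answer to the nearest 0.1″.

Δφ = 14.0″

1″ of latitude = 30.80 m, so Δφ = 429.8 / 30.80 = 13.955″.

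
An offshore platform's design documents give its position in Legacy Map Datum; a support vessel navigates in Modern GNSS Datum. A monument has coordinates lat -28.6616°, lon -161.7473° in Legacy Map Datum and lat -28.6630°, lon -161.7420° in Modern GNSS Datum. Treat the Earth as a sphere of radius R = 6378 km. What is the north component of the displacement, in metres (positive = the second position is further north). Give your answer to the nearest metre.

Δφ = -28.6630° − -28.6616° = -0.0014°; Δλ = -161.7420° − -161.7473° = +0.0053°.
1° along a meridian = πR/180 = 111317 m.
ΔN = Δφ × 111317 = -155.8 m; ΔE = Δλ × 111317 × cos(-28.6616°) = +0.0053 × 111317 × 0.877468 = 517.7 m.

ΔN = -156 m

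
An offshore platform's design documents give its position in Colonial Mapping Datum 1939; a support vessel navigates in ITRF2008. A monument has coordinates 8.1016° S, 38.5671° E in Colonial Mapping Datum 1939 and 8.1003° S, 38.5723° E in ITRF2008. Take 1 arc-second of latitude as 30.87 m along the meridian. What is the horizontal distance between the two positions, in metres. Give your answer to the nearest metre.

590 m

Δφ = -8.1003° − -8.1016° = +0.0013°; Δλ = 38.5723° − 38.5671° = +0.0052°.
1° of latitude = 3600 × 30.87 = 111132 m.
ΔN = Δφ × 111132 = 144.5 m; ΔE = Δλ × 111132 × cos(-8.1016°) = +0.0052 × 111132 × 0.990020 = 572.1 m.
Distance = √(ΔE² + ΔN²) = √(572.1² + 144.5²) = 590.1 m.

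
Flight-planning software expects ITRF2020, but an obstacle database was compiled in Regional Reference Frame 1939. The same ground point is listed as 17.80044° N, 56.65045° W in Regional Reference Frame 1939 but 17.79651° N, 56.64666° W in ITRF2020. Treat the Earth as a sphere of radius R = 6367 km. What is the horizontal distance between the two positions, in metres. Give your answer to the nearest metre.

593 m

Δφ = 17.79651° − 17.80044° = -0.00393°; Δλ = -56.64666° − -56.65045° = +0.00379°.
1° along a meridian = πR/180 = 111125 m.
ΔN = Δφ × 111125 = -436.7 m; ΔE = Δλ × 111125 × cos(17.80044°) = +0.00379 × 111125 × 0.952127 = 401.0 m.
Distance = √(ΔE² + ΔN²) = √(401.0² + (-436.7)²) = 592.9 m.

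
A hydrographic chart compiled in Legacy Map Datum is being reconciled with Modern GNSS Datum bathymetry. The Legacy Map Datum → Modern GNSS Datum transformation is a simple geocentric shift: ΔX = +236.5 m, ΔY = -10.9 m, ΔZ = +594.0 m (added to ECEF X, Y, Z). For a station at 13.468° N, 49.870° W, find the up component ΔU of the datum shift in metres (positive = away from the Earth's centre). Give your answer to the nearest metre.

ΔU = 295 m

At φ = 13.468°, λ = -49.870°: sin φ = 0.232902, cos φ = 0.972500, sin λ = -0.764584, cos λ = 0.644524.
ΔU = cos φ cos λ·ΔX + cos φ sin λ·ΔY + sin φ·ΔZ = (0.972500)(0.644524)(236.5) + (0.972500)(-0.764584)(-10.9) + (0.232902)(594.0) = 294.69 m.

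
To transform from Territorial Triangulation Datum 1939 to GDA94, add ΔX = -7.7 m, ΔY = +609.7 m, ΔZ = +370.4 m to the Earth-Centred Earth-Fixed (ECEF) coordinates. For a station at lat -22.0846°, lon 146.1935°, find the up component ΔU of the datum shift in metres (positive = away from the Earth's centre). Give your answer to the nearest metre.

The local up (radial) axis is (cos φ cos λ, cos φ sin λ, sin φ), giving ΔU = 5.929 + 314.341 − 139.261 = 181.01 m.

ΔU = 181 m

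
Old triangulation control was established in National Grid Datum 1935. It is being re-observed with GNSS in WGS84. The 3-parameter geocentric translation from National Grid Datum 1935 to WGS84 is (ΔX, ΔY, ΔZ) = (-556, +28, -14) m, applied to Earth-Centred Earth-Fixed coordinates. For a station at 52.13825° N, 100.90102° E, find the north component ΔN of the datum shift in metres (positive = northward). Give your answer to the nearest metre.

At φ = 52.13825°, λ = 100.90102°: sin φ = 0.789494, cos φ = 0.613758, sin λ = 0.981955, cos λ = -0.189113.
ΔN = −sin φ cos λ·ΔX − sin φ sin λ·ΔY + cos φ·ΔZ = −(0.789494)(-0.189113)(-556) − (0.789494)(0.981955)(28) + (0.613758)(-14) = -113.31 m.

ΔN = -113 m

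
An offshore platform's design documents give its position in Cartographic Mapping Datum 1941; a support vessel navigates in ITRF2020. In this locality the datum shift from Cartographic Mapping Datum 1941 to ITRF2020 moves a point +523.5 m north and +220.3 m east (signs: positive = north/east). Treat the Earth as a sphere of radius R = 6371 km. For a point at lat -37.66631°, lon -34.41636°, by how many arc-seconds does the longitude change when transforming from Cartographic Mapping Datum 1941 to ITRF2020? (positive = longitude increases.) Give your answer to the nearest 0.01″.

At latitude -37.66631°, cos φ = 0.791583.
One radian of longitude at latitude φ spans R cos φ, so Δλ = ΔE / (R cos φ) = 220.3 / (6371000 × 0.791583) = 4.3683e-05 rad = 9.010″.

Δλ = 9.01″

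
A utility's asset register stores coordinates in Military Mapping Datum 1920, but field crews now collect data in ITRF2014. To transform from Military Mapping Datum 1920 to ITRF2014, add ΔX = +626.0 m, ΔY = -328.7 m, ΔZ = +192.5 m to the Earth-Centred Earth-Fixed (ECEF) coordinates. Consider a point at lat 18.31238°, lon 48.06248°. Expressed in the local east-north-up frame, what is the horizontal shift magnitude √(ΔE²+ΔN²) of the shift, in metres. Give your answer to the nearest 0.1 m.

697.2 m

At φ = 18.31238°, λ = 48.06248°: sin φ = 0.314198, cos φ = 0.949358, sin λ = 0.743874, cos λ = 0.668320.
ΔE = −sin λ·ΔX + cos λ·ΔY = −(0.743874)·(626.0) + (0.668320)·(-328.7) = -685.34 m.
ΔN = −sin φ cos λ·ΔX − sin φ sin λ·ΔY + cos φ·ΔZ = −(0.314198)(0.668320)(626.0) − (0.314198)(0.743874)(-328.7) + (0.949358)(192.5) = 128.13 m.
Horizontal magnitude = √(ΔE² + ΔN²) = √((-685.34)² + 128.13²) = 697.22 m.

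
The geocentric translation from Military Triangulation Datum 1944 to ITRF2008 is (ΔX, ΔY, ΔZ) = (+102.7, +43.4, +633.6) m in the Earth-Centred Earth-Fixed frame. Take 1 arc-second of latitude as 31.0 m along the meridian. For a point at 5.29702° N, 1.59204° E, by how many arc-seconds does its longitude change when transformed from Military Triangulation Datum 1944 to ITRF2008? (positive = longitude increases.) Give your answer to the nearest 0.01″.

sin φ = 0.092319, cos φ = 0.995730, sin λ = 0.027783, cos λ = 0.999614.
East component: ΔE = −sin λ·ΔX + cos λ·ΔY = −(0.027783)(102.7) + (0.999614)(43.4) = 40.53 m.
1° of latitude spans 3600 × 31.00 = 111600 m; at latitude φ, 1° of longitude spans that × cos φ = 111123.4 m, so Δλ = 40.53 / 111123.4 × 3600 = 1.313″.

Δλ = 1.31″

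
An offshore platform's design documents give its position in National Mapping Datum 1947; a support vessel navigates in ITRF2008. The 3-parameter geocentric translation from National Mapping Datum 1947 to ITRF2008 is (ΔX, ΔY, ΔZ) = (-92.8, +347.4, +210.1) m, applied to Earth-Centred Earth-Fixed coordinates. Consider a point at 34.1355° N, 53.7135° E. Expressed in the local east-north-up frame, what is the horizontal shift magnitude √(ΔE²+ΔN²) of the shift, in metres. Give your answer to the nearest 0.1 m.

284.4 m

At φ = 34.1355°, λ = 53.7135°: sin φ = 0.561152, cos φ = 0.827713, sin λ = 0.806068, cos λ = 0.591823.
ΔE = −sin λ·ΔX + cos λ·ΔY = −(0.806068)·(-92.8) + (0.591823)·(347.4) = 280.40 m.
ΔN = −sin φ cos λ·ΔX − sin φ sin λ·ΔY + cos φ·ΔZ = −(0.561152)(0.591823)(-92.8) − (0.561152)(0.806068)(347.4) + (0.827713)(210.1) = 47.58 m.
Horizontal magnitude = √(ΔE² + ΔN²) = √(280.40² + 47.58²) = 284.41 m.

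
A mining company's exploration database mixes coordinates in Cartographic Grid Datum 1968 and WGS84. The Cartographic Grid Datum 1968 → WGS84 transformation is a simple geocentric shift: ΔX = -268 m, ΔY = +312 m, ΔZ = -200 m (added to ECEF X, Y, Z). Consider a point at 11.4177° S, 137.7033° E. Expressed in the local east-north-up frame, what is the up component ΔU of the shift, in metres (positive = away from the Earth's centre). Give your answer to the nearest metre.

ΔU = 440 m

The local up (radial) axis is (cos φ cos λ, cos φ sin λ, sin φ), giving ΔU = 194.309 + 205.811 + 39.592 = 439.71 m.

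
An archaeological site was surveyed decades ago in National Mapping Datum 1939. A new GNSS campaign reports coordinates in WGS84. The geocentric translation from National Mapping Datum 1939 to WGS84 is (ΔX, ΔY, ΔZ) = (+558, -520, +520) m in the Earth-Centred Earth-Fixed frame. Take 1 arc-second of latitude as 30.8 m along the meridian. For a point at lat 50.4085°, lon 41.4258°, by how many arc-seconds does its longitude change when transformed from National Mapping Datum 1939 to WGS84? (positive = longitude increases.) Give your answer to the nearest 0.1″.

Δλ = -38.7″

sin φ = 0.770608, cos φ = 0.637310, sin λ = 0.661650, cos λ = 0.749813.
East component: ΔE = −sin λ·ΔX + cos λ·ΔY = −(0.661650)(558) + (0.749813)(-520) = -759.10 m.
1° of latitude spans 3600 × 30.80 = 110880 m; at latitude φ, 1° of longitude spans that × cos φ = 70664.9 m, so Δλ = -759.10 / 70664.9 × 3600 = -38.672″.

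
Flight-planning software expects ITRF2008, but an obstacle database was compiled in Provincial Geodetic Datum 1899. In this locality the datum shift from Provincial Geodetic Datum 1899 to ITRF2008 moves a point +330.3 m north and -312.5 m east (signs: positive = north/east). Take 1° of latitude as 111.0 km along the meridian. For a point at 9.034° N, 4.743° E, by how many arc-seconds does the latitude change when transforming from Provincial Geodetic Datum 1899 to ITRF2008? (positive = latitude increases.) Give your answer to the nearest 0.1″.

1° of latitude = 111.0 km, so Δφ = 330.3 / 111000 = 0.0029757° = 10.712″.

Δφ = 10.7″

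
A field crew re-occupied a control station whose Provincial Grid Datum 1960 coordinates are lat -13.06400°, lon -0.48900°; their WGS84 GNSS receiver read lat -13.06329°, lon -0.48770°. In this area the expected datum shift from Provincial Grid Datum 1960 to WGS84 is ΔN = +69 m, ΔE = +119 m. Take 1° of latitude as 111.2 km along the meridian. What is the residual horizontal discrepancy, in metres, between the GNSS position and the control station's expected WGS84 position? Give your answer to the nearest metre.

Observed coordinate differences: Δφ = +0.00071°, Δλ = +0.00130°.
Converting to metres (1° lat = 111200 m, cos φ = 0.974118): observed ΔN = 79.0 m, observed ΔE = 140.8 m.
Subtracting the expected shift leaves a residual of 79.0 − (69) = 10.0 m north and 140.8 − (119) = 21.8 m east.
Residual distance = √(10.0² + 21.8²) = 24.0 m.

24 m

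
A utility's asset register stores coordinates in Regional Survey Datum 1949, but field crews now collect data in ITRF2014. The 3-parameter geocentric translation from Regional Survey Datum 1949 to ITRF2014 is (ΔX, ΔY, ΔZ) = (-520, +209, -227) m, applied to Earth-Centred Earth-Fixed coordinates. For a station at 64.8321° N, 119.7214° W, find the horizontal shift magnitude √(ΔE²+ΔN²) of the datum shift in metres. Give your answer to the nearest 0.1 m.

579.4 m

At φ = 64.8321°, λ = -119.7214°: sin φ = 0.905065, cos φ = 0.425272, sin λ = -0.868446, cos λ = -0.495783.
ΔE = −sin λ·ΔX + cos λ·ΔY = −(-0.868446)·(-520) + (-0.495783)·(209) = -555.21 m.
ΔN = −sin φ cos λ·ΔX − sin φ sin λ·ΔY + cos φ·ΔZ = −(0.905065)(-0.495783)(-520) − (0.905065)(-0.868446)(209) + (0.425272)(-227) = -165.60 m.
Horizontal magnitude = √(ΔE² + ΔN²) = √((-555.21)² + (-165.60)²) = 579.38 m.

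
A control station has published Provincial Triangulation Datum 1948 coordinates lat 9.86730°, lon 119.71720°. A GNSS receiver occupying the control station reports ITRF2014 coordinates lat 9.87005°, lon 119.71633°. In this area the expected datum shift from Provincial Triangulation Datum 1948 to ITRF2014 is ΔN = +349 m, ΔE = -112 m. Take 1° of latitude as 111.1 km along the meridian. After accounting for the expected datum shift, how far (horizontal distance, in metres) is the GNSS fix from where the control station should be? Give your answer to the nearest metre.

Observed coordinate differences: Δφ = +0.00275°, Δλ = -0.00087°.
Converting to metres (1° lat = 111100 m, cos φ = 0.985207): observed ΔN = 305.5 m, observed ΔE = -95.2 m.
Subtracting the expected shift leaves a residual of 305.5 − (349) = -43.5 m north and -95.2 − (-112) = 16.8 m east.
Residual distance = √((-43.5)² + 16.8²) = 46.6 m.

47 m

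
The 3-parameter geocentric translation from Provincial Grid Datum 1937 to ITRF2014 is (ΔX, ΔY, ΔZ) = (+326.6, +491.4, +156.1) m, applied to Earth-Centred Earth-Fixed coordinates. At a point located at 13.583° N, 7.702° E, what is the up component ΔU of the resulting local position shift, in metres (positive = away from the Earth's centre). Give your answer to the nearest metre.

ΔU = 415 m

At φ = 13.583°, λ = 7.702°: sin φ = 0.234854, cos φ = 0.972031, sin λ = 0.134021, cos λ = 0.990979.
ΔU = cos φ cos λ·ΔX + cos φ sin λ·ΔY + sin φ·ΔZ = (0.972031)(0.990979)(326.6) + (0.972031)(0.134021)(491.4) + (0.234854)(156.1) = 415.28 m.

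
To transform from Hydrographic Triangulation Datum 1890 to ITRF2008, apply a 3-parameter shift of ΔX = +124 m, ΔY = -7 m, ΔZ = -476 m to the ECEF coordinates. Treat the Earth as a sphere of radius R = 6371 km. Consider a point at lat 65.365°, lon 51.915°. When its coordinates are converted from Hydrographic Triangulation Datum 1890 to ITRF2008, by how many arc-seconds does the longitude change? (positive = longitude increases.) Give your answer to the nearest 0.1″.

sin φ = 0.908982, cos φ = 0.416836, sin λ = 0.787097, cos λ = 0.616830.
East component: ΔE = −sin λ·ΔX + cos λ·ΔY = −(0.787097)(124) + (0.616830)(-7) = -101.92 m.
1° of latitude spans πR/180 = 111195 m; at latitude φ, 1° of longitude spans that × cos φ = 46350.1 m, so Δλ = -101.92 / 46350.1 × 3600 = -7.916″.

Δλ = -7.9″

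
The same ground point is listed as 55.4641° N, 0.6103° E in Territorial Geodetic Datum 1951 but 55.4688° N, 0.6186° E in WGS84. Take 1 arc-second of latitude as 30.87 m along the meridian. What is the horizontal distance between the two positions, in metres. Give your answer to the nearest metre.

739 m

Δφ = 55.4688° − 55.4641° = +0.0047°; Δλ = 0.6186° − 0.6103° = +0.0083°.
1° of latitude = 3600 × 30.87 = 111132 m.
ΔN = Δφ × 111132 = 522.3 m; ΔE = Δλ × 111132 × cos(55.4641°) = +0.0083 × 111132 × 0.566923 = 522.9 m.
Distance = √(ΔE² + ΔN²) = √(522.9² + 522.3²) = 739.1 m.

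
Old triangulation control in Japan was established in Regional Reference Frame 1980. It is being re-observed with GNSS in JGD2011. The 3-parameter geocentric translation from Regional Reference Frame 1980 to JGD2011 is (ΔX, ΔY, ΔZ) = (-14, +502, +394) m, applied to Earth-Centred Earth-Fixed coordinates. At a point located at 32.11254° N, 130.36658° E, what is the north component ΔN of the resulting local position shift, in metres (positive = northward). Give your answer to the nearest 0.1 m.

At φ = 32.11254°, λ = 130.36658°: sin φ = 0.531584, cos φ = 0.847006, sin λ = 0.761916, cos λ = -0.647676.
ΔN = −sin φ cos λ·ΔX − sin φ sin λ·ΔY + cos φ·ΔZ = −(0.531584)(-0.647676)(-14) − (0.531584)(0.761916)(502) + (0.847006)(394) = 125.58 m.

ΔN = 125.6 m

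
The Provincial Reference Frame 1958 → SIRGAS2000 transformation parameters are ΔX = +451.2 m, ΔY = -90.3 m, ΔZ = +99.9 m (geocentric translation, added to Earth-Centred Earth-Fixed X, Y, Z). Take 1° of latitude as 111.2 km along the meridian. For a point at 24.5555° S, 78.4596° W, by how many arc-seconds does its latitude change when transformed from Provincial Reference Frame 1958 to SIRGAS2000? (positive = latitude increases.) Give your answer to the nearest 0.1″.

Δφ = 5.3″

sin φ = -0.415574, cos φ = 0.909559, sin λ = -0.979784, cos λ = 0.200059.
North component: ΔN = −sin φ cos λ·ΔX − sin φ sin λ·ΔY + cos φ·ΔZ = −(-0.415574)(0.200059)(451.2) − (-0.415574)(-0.979784)(-90.3) + (0.909559)(99.9) = 165.15 m.
1° of latitude spans 111200 m, so Δφ = 165.15 / 111200 × 3600 = 5.346″.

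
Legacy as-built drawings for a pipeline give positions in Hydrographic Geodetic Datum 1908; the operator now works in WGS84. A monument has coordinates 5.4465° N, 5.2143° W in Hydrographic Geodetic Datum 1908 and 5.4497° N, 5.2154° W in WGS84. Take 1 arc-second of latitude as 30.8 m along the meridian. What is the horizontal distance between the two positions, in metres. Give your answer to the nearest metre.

375 m

Δφ = 5.4497° − 5.4465° = +0.0032°; Δλ = -5.2154° − -5.2143° = -0.0011°.
1° of latitude = 3600 × 30.80 = 110880 m.
ΔN = Δφ × 110880 = 354.8 m; ΔE = Δλ × 110880 × cos(5.4465°) = -0.0011 × 110880 × 0.995485 = -121.4 m.
Distance = √(ΔE² + ΔN²) = √((-121.4)² + 354.8²) = 375.0 m.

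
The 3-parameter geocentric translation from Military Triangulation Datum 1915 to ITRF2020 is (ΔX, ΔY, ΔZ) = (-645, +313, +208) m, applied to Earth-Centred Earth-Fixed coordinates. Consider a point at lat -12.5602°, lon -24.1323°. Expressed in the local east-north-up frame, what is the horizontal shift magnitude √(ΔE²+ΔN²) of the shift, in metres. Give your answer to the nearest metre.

52 m

At φ = -12.5602°, λ = -24.1323°: sin φ = -0.217465, cos φ = 0.976068, sin λ = -0.408845, cos λ = 0.912604.
ΔE = −sin λ·ΔX + cos λ·ΔY = −(-0.408845)·(-645) + (0.912604)·(313) = 21.94 m.
ΔN = −sin φ cos λ·ΔX − sin φ sin λ·ΔY + cos φ·ΔZ = −(-0.217465)(0.912604)(-645) − (-0.217465)(-0.408845)(313) + (0.976068)(208) = 47.19 m.
Horizontal magnitude = √(ΔE² + ΔN²) = √(21.94² + 47.19²) = 52.04 m.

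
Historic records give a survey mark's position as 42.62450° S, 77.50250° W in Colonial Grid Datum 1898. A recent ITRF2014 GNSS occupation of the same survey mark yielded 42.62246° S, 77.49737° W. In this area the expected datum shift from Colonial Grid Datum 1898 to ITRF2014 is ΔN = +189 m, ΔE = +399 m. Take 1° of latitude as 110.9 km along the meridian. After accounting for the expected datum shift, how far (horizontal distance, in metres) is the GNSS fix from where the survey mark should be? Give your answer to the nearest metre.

42 m

Observed coordinate differences: Δφ = +0.00204°, Δλ = +0.00513°.
Converting to metres (1° lat = 110900 m, cos φ = 0.735808): observed ΔN = 226.2 m, observed ΔE = 418.6 m.
Subtracting the expected shift leaves a residual of 226.2 − (189) = 37.2 m north and 418.6 − (399) = 19.6 m east.
Residual distance = √(37.2² + 19.6²) = 42.1 m.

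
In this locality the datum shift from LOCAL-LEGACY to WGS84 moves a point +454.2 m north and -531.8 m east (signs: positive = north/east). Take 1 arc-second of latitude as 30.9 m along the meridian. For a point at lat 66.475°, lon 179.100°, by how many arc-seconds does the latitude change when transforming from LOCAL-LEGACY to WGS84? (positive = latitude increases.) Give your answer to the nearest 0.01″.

Δφ = 14.70″

1″ of latitude = 30.90 m, so Δφ = 454.2 / 30.90 = 14.699″.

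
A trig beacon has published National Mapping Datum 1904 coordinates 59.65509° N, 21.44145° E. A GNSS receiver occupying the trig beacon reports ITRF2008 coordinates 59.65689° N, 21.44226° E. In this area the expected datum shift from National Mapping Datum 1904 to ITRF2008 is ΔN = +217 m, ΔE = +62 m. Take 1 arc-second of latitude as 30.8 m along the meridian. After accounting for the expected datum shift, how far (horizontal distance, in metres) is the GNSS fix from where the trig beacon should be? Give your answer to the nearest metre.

24 m

Observed coordinate differences: Δφ = +0.00180°, Δλ = +0.00081°.
Converting to metres (1° lat = 110880 m, cos φ = 0.505204): observed ΔN = 199.6 m, observed ΔE = 45.4 m.
Subtracting the expected shift leaves a residual of 199.6 − (217) = -17.4 m north and 45.4 − (62) = -16.6 m east.
Residual distance = √((-17.4)² + (-16.6)²) = 24.1 m.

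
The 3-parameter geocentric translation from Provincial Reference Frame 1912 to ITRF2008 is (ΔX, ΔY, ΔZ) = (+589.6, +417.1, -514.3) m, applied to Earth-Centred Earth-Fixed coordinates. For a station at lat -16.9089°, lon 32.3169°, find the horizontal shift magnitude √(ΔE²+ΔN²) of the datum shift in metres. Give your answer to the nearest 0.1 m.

The local east axis at (φ, λ) is (−sin λ, cos λ, 0), so ΔE = −sin(32.3169°)·589.6 + cos(32.3169°)·417.1 = 37.29 m.
The local north axis is (−sin φ cos λ, −sin φ sin λ, cos φ), giving ΔN = 144.923 + 64.855 − 492.066 = -282.29 m.
Horizontal magnitude = √(ΔE² + ΔN²) = √(37.29² + (-282.29)²) = 284.74 m.

284.7 m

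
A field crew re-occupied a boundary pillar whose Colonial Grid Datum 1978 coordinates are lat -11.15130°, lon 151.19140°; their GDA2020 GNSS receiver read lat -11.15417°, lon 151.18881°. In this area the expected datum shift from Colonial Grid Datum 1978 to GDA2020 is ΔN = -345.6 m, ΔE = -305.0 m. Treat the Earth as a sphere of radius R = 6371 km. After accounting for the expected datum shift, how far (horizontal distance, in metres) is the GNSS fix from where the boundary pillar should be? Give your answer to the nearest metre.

35 m

Observed coordinate differences: Δφ = -0.00287°, Δλ = -0.00259°.
Converting to metres (1° lat = 111195 m, cos φ = 0.981120): observed ΔN = -319.1 m, observed ΔE = -282.6 m.
Subtracting the expected shift leaves a residual of -319.1 − (-345.6) = 26.5 m north and -282.6 − (-305.0) = 22.4 m east.
Residual distance = √(26.5² + 22.4²) = 34.7 m.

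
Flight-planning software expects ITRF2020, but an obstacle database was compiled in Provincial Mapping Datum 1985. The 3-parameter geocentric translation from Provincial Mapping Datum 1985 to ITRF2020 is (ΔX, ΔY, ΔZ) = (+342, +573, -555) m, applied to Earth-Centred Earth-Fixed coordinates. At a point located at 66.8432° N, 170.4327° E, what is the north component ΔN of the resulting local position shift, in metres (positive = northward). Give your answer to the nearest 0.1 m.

At φ = 66.8432°, λ = 170.4327°: sin φ = 0.919432, cos φ = 0.393249, sin λ = 0.166206, cos λ = -0.986091.
ΔN = −sin φ cos λ·ΔX − sin φ sin λ·ΔY + cos φ·ΔZ = −(0.919432)(-0.986091)(342) − (0.919432)(0.166206)(573) + (0.393249)(-555) = 4.26 m.

ΔN = 4.3 m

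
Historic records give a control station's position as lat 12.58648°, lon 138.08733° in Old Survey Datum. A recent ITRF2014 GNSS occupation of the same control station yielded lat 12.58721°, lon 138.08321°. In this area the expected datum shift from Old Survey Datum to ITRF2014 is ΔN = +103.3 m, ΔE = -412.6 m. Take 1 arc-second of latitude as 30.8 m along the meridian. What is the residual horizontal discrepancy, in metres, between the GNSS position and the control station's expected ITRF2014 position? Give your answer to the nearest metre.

Observed coordinate differences: Δφ = +0.00073°, Δλ = -0.00412°.
Converting to metres (1° lat = 110880 m, cos φ = 0.975968): observed ΔN = 80.9 m, observed ΔE = -445.8 m.
Subtracting the expected shift leaves a residual of 80.9 − (103.3) = -22.4 m north and -445.8 − (-412.6) = -33.2 m east.
Residual distance = √((-22.4)² + (-33.2)²) = 40.1 m.

40 m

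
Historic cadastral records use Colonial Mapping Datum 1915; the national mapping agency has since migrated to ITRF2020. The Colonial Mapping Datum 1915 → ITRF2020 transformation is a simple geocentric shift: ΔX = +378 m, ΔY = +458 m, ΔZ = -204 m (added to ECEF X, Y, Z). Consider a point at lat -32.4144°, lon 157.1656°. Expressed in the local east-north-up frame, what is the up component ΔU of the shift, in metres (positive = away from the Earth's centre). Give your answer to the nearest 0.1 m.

ΔU = -34.7 m

The local up (radial) axis is (cos φ cos λ, cos φ sin λ, sin φ), giving ΔU = -294.097 + 150.043 + 109.352 = -34.70 m.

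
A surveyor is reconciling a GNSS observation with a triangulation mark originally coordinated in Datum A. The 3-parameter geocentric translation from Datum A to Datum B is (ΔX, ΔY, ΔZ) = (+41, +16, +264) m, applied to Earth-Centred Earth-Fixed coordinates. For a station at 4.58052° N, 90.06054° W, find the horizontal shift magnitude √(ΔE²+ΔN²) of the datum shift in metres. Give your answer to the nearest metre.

268 m

At φ = 4.58052°, λ = -90.06054°: sin φ = 0.079860, cos φ = 0.996806, sin λ = -0.999999, cos λ = -0.001057.
ΔE = −sin λ·ΔX + cos λ·ΔY = −(-0.999999)·(41) + (-0.001057)·(16) = 40.98 m.
ΔN = −sin φ cos λ·ΔX − sin φ sin λ·ΔY + cos φ·ΔZ = −(0.079860)(-0.001057)(41) − (0.079860)(-0.999999)(16) + (0.996806)(264) = 264.44 m.
Horizontal magnitude = √(ΔE² + ΔN²) = √(40.98² + 264.44²) = 267.59 m.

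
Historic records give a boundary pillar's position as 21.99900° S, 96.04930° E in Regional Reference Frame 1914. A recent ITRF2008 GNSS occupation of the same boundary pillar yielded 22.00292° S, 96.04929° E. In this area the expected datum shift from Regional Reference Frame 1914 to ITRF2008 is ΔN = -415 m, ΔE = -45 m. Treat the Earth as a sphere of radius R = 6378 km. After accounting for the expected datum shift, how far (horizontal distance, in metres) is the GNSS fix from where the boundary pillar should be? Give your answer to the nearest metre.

49 m

Observed coordinate differences: Δφ = -0.00392°, Δλ = -0.00001°.
Converting to metres (1° lat = 111317 m, cos φ = 0.927190): observed ΔN = -436.4 m, observed ΔE = -1.0 m.
Subtracting the expected shift leaves a residual of -436.4 − (-415) = -21.4 m north and -1.0 − (-45) = 44.0 m east.
Residual distance = √((-21.4)² + 44.0²) = 48.9 m.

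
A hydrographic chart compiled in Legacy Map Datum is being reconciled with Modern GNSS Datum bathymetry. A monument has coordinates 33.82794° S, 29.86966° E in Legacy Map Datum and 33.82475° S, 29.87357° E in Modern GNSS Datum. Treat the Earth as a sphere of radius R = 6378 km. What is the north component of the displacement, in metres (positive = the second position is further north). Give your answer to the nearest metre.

Δφ = -33.82475° − -33.82794° = +0.00319°; Δλ = 29.87357° − 29.86966° = +0.00391°.
1° along a meridian = πR/180 = 111317 m.
ΔN = Δφ × 111317 = 355.1 m; ΔE = Δλ × 111317 × cos(-33.82794°) = +0.00391 × 111317 × 0.830713 = 361.6 m.

ΔN = 355 m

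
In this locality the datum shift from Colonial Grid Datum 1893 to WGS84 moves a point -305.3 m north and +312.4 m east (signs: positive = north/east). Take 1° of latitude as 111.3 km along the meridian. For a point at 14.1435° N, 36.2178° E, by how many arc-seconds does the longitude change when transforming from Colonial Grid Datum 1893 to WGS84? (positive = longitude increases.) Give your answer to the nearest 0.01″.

At latitude 14.1435°, cos φ = 0.969687.
1° of longitude at this latitude = 111.3 × cos φ = 107.93 km, so Δλ = 312.4 / 107926.1 = 0.0028946° = 10.420″.

Δλ = 10.42″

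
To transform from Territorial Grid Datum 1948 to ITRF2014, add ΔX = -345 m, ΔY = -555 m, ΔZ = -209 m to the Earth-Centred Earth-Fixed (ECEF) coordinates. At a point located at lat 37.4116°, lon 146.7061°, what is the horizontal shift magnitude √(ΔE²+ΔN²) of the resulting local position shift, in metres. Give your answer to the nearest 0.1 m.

At φ = 37.4116°, λ = 146.7061°: sin φ = 0.607537, cos φ = 0.794292, sin λ = 0.548934, cos λ = -0.835866.
ΔE = −sin λ·ΔX + cos λ·ΔY = −(0.548934)·(-345) + (-0.835866)·(-555) = 653.29 m.
ΔN = −sin φ cos λ·ΔX − sin φ sin λ·ΔY + cos φ·ΔZ = −(0.607537)(-0.835866)(-345) − (0.607537)(0.548934)(-555) + (0.794292)(-209) = -156.11 m.
Horizontal magnitude = √(ΔE² + ΔN²) = √(653.29² + (-156.11)²) = 671.68 m.

671.7 m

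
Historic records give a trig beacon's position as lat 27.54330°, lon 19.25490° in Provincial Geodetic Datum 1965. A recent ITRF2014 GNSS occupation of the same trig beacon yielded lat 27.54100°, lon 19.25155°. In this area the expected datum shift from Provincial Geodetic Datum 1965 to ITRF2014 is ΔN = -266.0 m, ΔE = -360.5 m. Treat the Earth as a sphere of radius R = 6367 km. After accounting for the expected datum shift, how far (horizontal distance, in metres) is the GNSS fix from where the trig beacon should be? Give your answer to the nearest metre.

32 m

Observed coordinate differences: Δφ = -0.00230°, Δλ = -0.00335°.
Converting to metres (1° lat = 111125 m, cos φ = 0.886662): observed ΔN = -255.6 m, observed ΔE = -330.1 m.
Subtracting the expected shift leaves a residual of -255.6 − (-266.0) = 10.4 m north and -330.1 − (-360.5) = 30.4 m east.
Residual distance = √(10.4² + 30.4²) = 32.2 m.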